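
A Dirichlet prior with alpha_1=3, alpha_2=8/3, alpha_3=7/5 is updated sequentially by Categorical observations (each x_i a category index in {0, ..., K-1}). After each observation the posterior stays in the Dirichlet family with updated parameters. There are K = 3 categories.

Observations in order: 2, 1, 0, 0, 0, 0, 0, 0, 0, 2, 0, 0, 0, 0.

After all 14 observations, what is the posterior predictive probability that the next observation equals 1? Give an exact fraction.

obs 1: x=2 → posterior Dirichlet(3, 8/3, 12/5)
obs 2: x=1 → posterior Dirichlet(3, 11/3, 12/5)
obs 3: x=0 → posterior Dirichlet(4, 11/3, 12/5)
obs 4: x=0 → posterior Dirichlet(5, 11/3, 12/5)
obs 5: x=0 → posterior Dirichlet(6, 11/3, 12/5)
obs 6: x=0 → posterior Dirichlet(7, 11/3, 12/5)
obs 7: x=0 → posterior Dirichlet(8, 11/3, 12/5)
obs 8: x=0 → posterior Dirichlet(9, 11/3, 12/5)
obs 9: x=0 → posterior Dirichlet(10, 11/3, 12/5)
obs 10: x=2 → posterior Dirichlet(10, 11/3, 17/5)
obs 11: x=0 → posterior Dirichlet(11, 11/3, 17/5)
obs 12: x=0 → posterior Dirichlet(12, 11/3, 17/5)
obs 13: x=0 → posterior Dirichlet(13, 11/3, 17/5)
obs 14: x=0 → posterior Dirichlet(14, 11/3, 17/5)

55/316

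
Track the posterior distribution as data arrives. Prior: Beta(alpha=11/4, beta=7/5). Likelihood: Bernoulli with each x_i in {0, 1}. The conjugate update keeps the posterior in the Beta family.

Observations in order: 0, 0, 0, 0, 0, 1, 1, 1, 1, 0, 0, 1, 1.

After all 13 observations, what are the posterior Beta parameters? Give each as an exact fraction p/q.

alpha=35/4, beta=42/5

obs 1: x=0 → posterior Beta(11/4, 12/5)
obs 2: x=0 → posterior Beta(11/4, 17/5)
obs 3: x=0 → posterior Beta(11/4, 22/5)
obs 4: x=0 → posterior Beta(11/4, 27/5)
obs 5: x=0 → posterior Beta(11/4, 32/5)
obs 6: x=1 → posterior Beta(15/4, 32/5)
obs 7: x=1 → posterior Beta(19/4, 32/5)
obs 8: x=1 → posterior Beta(23/4, 32/5)
obs 9: x=1 → posterior Beta(27/4, 32/5)
obs 10: x=0 → posterior Beta(27/4, 37/5)
obs 11: x=0 → posterior Beta(27/4, 42/5)
obs 12: x=1 → posterior Beta(31/4, 42/5)
obs 13: x=1 → posterior Beta(35/4, 42/5)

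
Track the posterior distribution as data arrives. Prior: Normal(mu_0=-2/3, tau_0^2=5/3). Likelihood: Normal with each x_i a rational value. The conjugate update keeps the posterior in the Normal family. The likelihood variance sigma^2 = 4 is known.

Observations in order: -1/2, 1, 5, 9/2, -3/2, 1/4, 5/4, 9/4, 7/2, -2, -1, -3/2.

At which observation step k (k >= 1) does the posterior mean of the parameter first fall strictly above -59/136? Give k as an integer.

k = 2

obs 1: x=-1/2 → posterior Normal(-21/34, 20/17)
obs 2: x=1 → posterior Normal(-1/4, 10/11)
obs 3: x=5 → posterior Normal(13/18, 20/27)
obs 4: x=9/2 → posterior Normal(21/16, 5/8)
obs 5: x=-3/2 → posterior Normal(69/74, 20/37)
obs 6: x=1/4 → posterior Normal(143/168, 10/21)
obs 7: x=5/4 → posterior Normal(42/47, 20/47)
obs 8: x=9/4 → posterior Normal(213/208, 5/13)
obs 9: x=7/2 → posterior Normal(283/228, 20/57)
obs 10: x=-2 → posterior Normal(243/248, 10/31)
obs 11: x=-1 → posterior Normal(223/268, 20/67)
obs 12: x=-3/2 → posterior Normal(193/288, 5/18)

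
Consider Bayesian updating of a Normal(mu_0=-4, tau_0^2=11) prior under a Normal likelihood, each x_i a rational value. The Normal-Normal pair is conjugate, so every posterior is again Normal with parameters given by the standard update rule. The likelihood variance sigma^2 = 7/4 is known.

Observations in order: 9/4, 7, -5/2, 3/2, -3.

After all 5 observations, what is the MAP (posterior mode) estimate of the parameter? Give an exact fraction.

obs 1: x=9/4 → posterior Normal(71/51, 77/51)
obs 2: x=7 → posterior Normal(379/95, 77/95)
obs 3: x=-5/2 → posterior Normal(269/139, 77/139)
obs 4: x=3/2 → posterior Normal(335/183, 77/183)
obs 5: x=-3 → posterior Normal(203/227, 77/227)

203/227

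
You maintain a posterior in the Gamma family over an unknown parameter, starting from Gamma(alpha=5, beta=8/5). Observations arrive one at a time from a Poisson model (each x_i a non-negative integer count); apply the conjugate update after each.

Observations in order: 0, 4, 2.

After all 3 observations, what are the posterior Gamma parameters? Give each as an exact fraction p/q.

obs 1: x=0 → posterior Gamma(5, 13/5)
obs 2: x=4 → posterior Gamma(9, 18/5)
obs 3: x=2 → posterior Gamma(11, 23/5)

alpha=11, beta=23/5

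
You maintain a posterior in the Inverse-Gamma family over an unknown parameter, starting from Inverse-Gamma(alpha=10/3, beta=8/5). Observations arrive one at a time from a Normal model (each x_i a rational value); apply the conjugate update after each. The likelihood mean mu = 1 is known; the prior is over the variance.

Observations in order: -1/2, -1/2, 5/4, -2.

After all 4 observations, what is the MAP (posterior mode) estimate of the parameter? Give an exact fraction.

obs 1: x=-1/2 → posterior Inverse-Gamma(23/6, 109/40)
obs 2: x=-1/2 → posterior Inverse-Gamma(13/3, 77/20)
obs 3: x=5/4 → posterior Inverse-Gamma(29/6, 621/160)
obs 4: x=-2 → posterior Inverse-Gamma(16/3, 1341/160)

4023/3040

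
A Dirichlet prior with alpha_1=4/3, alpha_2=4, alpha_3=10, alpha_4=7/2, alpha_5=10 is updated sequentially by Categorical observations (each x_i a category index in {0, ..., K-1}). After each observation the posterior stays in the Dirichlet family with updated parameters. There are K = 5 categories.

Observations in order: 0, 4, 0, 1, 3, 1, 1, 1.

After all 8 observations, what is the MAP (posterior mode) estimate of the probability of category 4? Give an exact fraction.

60/191

obs 1: x=0 → posterior Dirichlet(7/3, 4, 10, 7/2, 10)
obs 2: x=4 → posterior Dirichlet(7/3, 4, 10, 7/2, 11)
obs 3: x=0 → posterior Dirichlet(10/3, 4, 10, 7/2, 11)
obs 4: x=1 → posterior Dirichlet(10/3, 5, 10, 7/2, 11)
obs 5: x=3 → posterior Dirichlet(10/3, 5, 10, 9/2, 11)
obs 6: x=1 → posterior Dirichlet(10/3, 6, 10, 9/2, 11)
obs 7: x=1 → posterior Dirichlet(10/3, 7, 10, 9/2, 11)
obs 8: x=1 → posterior Dirichlet(10/3, 8, 10, 9/2, 11)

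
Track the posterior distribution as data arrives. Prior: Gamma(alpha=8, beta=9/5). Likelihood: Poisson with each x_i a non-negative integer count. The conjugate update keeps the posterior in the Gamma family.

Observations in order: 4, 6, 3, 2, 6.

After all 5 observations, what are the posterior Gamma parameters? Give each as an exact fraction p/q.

obs 1: x=4 → posterior Gamma(12, 14/5)
obs 2: x=6 → posterior Gamma(18, 19/5)
obs 3: x=3 → posterior Gamma(21, 24/5)
obs 4: x=2 → posterior Gamma(23, 29/5)
obs 5: x=6 → posterior Gamma(29, 34/5)

alpha=29, beta=34/5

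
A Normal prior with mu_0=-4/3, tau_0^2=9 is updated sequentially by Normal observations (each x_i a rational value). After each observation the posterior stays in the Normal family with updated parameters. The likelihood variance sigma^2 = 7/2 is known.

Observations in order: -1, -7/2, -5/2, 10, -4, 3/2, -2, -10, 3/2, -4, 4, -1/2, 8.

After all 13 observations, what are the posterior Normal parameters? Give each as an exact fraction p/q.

obs 1: x=-1 → posterior Normal(-82/75, 63/25)
obs 2: x=-7/2 → posterior Normal(-271/129, 63/43)
obs 3: x=-5/2 → posterior Normal(-406/183, 63/61)
obs 4: x=10 → posterior Normal(134/237, 63/79)
obs 5: x=-4 → posterior Normal(-82/291, 63/97)
obs 6: x=3/2 → posterior Normal(-1/345, 63/115)
obs 7: x=-2 → posterior Normal(-109/399, 9/19)
obs 8: x=-10 → posterior Normal(-649/453, 63/151)
obs 9: x=3/2 → posterior Normal(-568/507, 63/169)
obs 10: x=-4 → posterior Normal(-784/561, 63/187)
obs 11: x=4 → posterior Normal(-568/615, 63/205)
obs 12: x=-1/2 → posterior Normal(-595/669, 63/223)
obs 13: x=8 → posterior Normal(-163/723, 63/241)

mu_0=-163/723, tau_0^2=63/241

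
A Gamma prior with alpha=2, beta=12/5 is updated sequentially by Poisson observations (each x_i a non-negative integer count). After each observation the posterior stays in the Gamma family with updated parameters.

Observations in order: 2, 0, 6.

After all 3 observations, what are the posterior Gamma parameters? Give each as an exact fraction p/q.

obs 1: x=2 → posterior Gamma(4, 17/5)
obs 2: x=0 → posterior Gamma(4, 22/5)
obs 3: x=6 → posterior Gamma(10, 27/5)

alpha=10, beta=27/5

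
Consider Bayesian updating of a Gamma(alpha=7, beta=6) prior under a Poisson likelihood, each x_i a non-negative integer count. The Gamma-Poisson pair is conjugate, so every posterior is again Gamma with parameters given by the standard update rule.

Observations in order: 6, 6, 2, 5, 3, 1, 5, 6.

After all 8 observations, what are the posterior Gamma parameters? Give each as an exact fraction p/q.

obs 1: x=6 → posterior Gamma(13, 7)
obs 2: x=6 → posterior Gamma(19, 8)
obs 3: x=2 → posterior Gamma(21, 9)
obs 4: x=5 → posterior Gamma(26, 10)
obs 5: x=3 → posterior Gamma(29, 11)
obs 6: x=1 → posterior Gamma(30, 12)
obs 7: x=5 → posterior Gamma(35, 13)
obs 8: x=6 → posterior Gamma(41, 14)

alpha=41, beta=14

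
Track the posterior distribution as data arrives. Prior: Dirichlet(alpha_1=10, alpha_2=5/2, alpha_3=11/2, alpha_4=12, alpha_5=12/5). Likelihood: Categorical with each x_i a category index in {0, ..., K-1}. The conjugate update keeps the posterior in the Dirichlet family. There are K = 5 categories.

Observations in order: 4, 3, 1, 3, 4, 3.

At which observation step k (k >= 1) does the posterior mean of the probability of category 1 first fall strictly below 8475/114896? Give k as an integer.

k = 2

obs 1: x=4 → posterior Dirichlet(10, 5/2, 11/2, 12, 17/5)
obs 2: x=3 → posterior Dirichlet(10, 5/2, 11/2, 13, 17/5)
obs 3: x=1 → posterior Dirichlet(10, 7/2, 11/2, 13, 17/5)
obs 4: x=3 → posterior Dirichlet(10, 7/2, 11/2, 14, 17/5)
obs 5: x=4 → posterior Dirichlet(10, 7/2, 11/2, 14, 22/5)
obs 6: x=3 → posterior Dirichlet(10, 7/2, 11/2, 15, 22/5)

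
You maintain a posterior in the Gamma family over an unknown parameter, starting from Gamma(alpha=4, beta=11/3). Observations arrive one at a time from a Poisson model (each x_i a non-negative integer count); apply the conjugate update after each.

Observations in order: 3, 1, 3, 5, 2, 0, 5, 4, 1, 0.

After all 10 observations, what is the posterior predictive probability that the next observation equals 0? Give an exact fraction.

obs 1: x=3 → posterior Gamma(7, 14/3)
obs 2: x=1 → posterior Gamma(8, 17/3)
obs 3: x=3 → posterior Gamma(11, 20/3)
obs 4: x=5 → posterior Gamma(16, 23/3)
obs 5: x=2 → posterior Gamma(18, 26/3)
obs 6: x=0 → posterior Gamma(18, 29/3)
obs 7: x=5 → posterior Gamma(23, 32/3)
obs 8: x=4 → posterior Gamma(27, 35/3)
obs 9: x=1 → posterior Gamma(28, 38/3)
obs 10: x=0 → posterior Gamma(28, 41/3)

1438626275603521989270100382252682485138269921/10391421032197647794809234661696680461196066816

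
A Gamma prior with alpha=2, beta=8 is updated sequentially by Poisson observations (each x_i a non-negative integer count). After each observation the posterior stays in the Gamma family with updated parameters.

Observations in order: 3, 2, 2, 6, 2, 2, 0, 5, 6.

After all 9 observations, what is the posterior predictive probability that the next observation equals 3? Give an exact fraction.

1269987187501288661265870159462793921595/8295502338540383779843404518342969524224

obs 1: x=3 → posterior Gamma(5, 9)
obs 2: x=2 → posterior Gamma(7, 10)
obs 3: x=2 → posterior Gamma(9, 11)
obs 4: x=6 → posterior Gamma(15, 12)
obs 5: x=2 → posterior Gamma(17, 13)
obs 6: x=2 → posterior Gamma(19, 14)
obs 7: x=0 → posterior Gamma(19, 15)
obs 8: x=5 → posterior Gamma(24, 16)
obs 9: x=6 → posterior Gamma(30, 17)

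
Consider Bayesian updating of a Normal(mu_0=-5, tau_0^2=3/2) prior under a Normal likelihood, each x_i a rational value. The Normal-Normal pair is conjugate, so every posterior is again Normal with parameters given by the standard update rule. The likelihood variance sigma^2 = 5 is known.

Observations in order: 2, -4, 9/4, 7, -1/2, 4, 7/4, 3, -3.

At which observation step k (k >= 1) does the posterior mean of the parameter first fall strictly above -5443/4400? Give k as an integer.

k = 5

obs 1: x=2 → posterior Normal(-44/13, 15/13)
obs 2: x=-4 → posterior Normal(-7/2, 15/16)
obs 3: x=9/4 → posterior Normal(-197/76, 15/19)
obs 4: x=7 → posterior Normal(-113/88, 15/22)
obs 5: x=-1/2 → posterior Normal(-119/100, 3/5)
obs 6: x=4 → posterior Normal(-71/112, 15/28)
obs 7: x=7/4 → posterior Normal(-25/62, 15/31)
obs 8: x=3 → posterior Normal(-7/68, 15/34)
obs 9: x=-3 → posterior Normal(-25/74, 15/37)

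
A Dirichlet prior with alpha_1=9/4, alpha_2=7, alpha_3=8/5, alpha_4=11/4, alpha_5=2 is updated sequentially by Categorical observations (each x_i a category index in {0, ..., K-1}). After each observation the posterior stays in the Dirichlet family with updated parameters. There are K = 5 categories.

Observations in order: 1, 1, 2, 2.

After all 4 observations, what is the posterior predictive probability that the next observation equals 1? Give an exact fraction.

45/98

obs 1: x=1 → posterior Dirichlet(9/4, 8, 8/5, 11/4, 2)
obs 2: x=1 → posterior Dirichlet(9/4, 9, 8/5, 11/4, 2)
obs 3: x=2 → posterior Dirichlet(9/4, 9, 13/5, 11/4, 2)
obs 4: x=2 → posterior Dirichlet(9/4, 9, 18/5, 11/4, 2)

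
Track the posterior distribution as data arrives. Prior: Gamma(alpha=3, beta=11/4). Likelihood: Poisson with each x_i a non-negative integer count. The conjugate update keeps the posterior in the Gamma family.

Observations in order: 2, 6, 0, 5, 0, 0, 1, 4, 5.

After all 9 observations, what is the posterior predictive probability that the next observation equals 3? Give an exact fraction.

obs 1: x=2 → posterior Gamma(5, 15/4)
obs 2: x=6 → posterior Gamma(11, 19/4)
obs 3: x=0 → posterior Gamma(11, 23/4)
obs 4: x=5 → posterior Gamma(16, 27/4)
obs 5: x=0 → posterior Gamma(16, 31/4)
obs 6: x=0 → posterior Gamma(16, 35/4)
obs 7: x=1 → posterior Gamma(17, 39/4)
obs 8: x=4 → posterior Gamma(21, 43/4)
obs 9: x=5 → posterior Gamma(26, 47/4)

694745374441642936406225528096876288037045385984/3675298331300015338205130797624126742889982112939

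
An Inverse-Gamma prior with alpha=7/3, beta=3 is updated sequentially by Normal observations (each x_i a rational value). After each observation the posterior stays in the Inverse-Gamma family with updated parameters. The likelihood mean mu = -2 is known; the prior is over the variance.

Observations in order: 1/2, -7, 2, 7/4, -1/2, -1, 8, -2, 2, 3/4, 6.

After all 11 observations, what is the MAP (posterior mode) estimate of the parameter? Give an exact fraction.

obs 1: x=1/2 → posterior Inverse-Gamma(17/6, 49/8)
obs 2: x=-7 → posterior Inverse-Gamma(10/3, 149/8)
obs 3: x=2 → posterior Inverse-Gamma(23/6, 213/8)
obs 4: x=7/4 → posterior Inverse-Gamma(13/3, 1077/32)
obs 5: x=-1/2 → posterior Inverse-Gamma(29/6, 1113/32)
obs 6: x=-1 → posterior Inverse-Gamma(16/3, 1129/32)
obs 7: x=8 → posterior Inverse-Gamma(35/6, 2729/32)
obs 8: x=-2 → posterior Inverse-Gamma(19/3, 2729/32)
obs 9: x=2 → posterior Inverse-Gamma(41/6, 2985/32)
obs 10: x=3/4 → posterior Inverse-Gamma(22/3, 1553/16)
obs 11: x=6 → posterior Inverse-Gamma(47/6, 2065/16)

6195/424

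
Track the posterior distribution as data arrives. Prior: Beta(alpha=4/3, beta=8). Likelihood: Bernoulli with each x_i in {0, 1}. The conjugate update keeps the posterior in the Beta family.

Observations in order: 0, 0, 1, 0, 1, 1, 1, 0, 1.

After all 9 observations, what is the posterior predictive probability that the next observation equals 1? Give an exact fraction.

obs 1: x=0 → posterior Beta(4/3, 9)
obs 2: x=0 → posterior Beta(4/3, 10)
obs 3: x=1 → posterior Beta(7/3, 10)
obs 4: x=0 → posterior Beta(7/3, 11)
obs 5: x=1 → posterior Beta(10/3, 11)
obs 6: x=1 → posterior Beta(13/3, 11)
obs 7: x=1 → posterior Beta(16/3, 11)
obs 8: x=0 → posterior Beta(16/3, 12)
obs 9: x=1 → posterior Beta(19/3, 12)

19/55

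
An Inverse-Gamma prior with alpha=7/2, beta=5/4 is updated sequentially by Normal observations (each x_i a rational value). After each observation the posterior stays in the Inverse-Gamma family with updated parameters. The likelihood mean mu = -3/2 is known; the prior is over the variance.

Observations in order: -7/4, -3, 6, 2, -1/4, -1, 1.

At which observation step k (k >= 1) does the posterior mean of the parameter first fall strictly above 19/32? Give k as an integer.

obs 1: x=-7/4 → posterior Inverse-Gamma(4, 41/32)
obs 2: x=-3 → posterior Inverse-Gamma(9/2, 77/32)
obs 3: x=6 → posterior Inverse-Gamma(5, 977/32)
obs 4: x=2 → posterior Inverse-Gamma(11/2, 1173/32)
obs 5: x=-1/4 → posterior Inverse-Gamma(6, 599/16)
obs 6: x=-1 → posterior Inverse-Gamma(13/2, 601/16)
obs 7: x=1 → posterior Inverse-Gamma(7, 651/16)

k = 2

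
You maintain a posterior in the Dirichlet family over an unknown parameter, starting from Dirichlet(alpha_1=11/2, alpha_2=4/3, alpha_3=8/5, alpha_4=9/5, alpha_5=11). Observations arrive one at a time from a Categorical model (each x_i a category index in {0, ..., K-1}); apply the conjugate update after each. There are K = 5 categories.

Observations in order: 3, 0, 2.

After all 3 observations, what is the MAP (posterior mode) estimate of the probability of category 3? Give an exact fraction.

54/577

obs 1: x=3 → posterior Dirichlet(11/2, 4/3, 8/5, 14/5, 11)
obs 2: x=0 → posterior Dirichlet(13/2, 4/3, 8/5, 14/5, 11)
obs 3: x=2 → posterior Dirichlet(13/2, 4/3, 13/5, 14/5, 11)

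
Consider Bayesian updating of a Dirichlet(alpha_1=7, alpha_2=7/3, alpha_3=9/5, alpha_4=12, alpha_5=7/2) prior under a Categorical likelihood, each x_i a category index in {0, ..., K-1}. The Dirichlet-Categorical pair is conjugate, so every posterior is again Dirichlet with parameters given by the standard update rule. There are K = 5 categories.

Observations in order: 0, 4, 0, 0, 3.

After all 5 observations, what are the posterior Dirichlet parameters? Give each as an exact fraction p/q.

obs 1: x=0 → posterior Dirichlet(8, 7/3, 9/5, 12, 7/2)
obs 2: x=4 → posterior Dirichlet(8, 7/3, 9/5, 12, 9/2)
obs 3: x=0 → posterior Dirichlet(9, 7/3, 9/5, 12, 9/2)
obs 4: x=0 → posterior Dirichlet(10, 7/3, 9/5, 12, 9/2)
obs 5: x=3 → posterior Dirichlet(10, 7/3, 9/5, 13, 9/2)

alpha_1=10, alpha_2=7/3, alpha_3=9/5, alpha_4=13, alpha_5=9/2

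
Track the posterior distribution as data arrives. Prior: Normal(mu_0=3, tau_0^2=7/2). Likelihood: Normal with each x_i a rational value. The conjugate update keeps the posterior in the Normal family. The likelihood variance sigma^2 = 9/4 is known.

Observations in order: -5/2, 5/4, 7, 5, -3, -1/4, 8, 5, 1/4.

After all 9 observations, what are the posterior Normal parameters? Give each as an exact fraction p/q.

obs 1: x=-5/2 → posterior Normal(-8/23, 63/46)
obs 2: x=5/4 → posterior Normal(19/74, 63/74)
obs 3: x=7 → posterior Normal(215/102, 21/34)
obs 4: x=5 → posterior Normal(71/26, 63/130)
obs 5: x=-3 → posterior Normal(271/158, 63/158)
obs 6: x=-1/4 → posterior Normal(44/31, 21/62)
obs 7: x=8 → posterior Normal(244/107, 63/214)
obs 8: x=5 → posterior Normal(314/121, 63/242)
obs 9: x=1/4 → posterior Normal(127/54, 7/30)

mu_0=127/54, tau_0^2=7/30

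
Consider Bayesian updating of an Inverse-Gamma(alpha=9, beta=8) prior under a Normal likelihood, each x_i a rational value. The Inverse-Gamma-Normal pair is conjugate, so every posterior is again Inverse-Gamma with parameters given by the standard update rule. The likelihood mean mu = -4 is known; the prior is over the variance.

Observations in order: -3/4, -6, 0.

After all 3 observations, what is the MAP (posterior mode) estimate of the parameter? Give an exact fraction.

obs 1: x=-3/4 → posterior Inverse-Gamma(19/2, 425/32)
obs 2: x=-6 → posterior Inverse-Gamma(10, 489/32)
obs 3: x=0 → posterior Inverse-Gamma(21/2, 745/32)

745/368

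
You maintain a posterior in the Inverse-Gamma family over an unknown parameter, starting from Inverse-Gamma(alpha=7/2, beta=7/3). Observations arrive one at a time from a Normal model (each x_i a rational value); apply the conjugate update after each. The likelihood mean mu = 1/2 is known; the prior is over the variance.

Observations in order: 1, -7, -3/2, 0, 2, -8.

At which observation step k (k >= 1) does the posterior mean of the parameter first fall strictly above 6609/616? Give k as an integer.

k = 6

obs 1: x=1 → posterior Inverse-Gamma(4, 59/24)
obs 2: x=-7 → posterior Inverse-Gamma(9/2, 367/12)
obs 3: x=-3/2 → posterior Inverse-Gamma(5, 391/12)
obs 4: x=0 → posterior Inverse-Gamma(11/2, 785/24)
obs 5: x=2 → posterior Inverse-Gamma(6, 203/6)
obs 6: x=-8 → posterior Inverse-Gamma(13/2, 1679/24)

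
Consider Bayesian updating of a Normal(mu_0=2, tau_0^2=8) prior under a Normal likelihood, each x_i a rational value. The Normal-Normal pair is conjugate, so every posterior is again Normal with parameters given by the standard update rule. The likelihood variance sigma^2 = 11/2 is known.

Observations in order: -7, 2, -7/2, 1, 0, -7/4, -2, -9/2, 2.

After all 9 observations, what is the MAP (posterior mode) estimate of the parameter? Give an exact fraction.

-198/155

obs 1: x=-7 → posterior Normal(-10/3, 88/27)
obs 2: x=2 → posterior Normal(-58/43, 88/43)
obs 3: x=-7/2 → posterior Normal(-114/59, 88/59)
obs 4: x=1 → posterior Normal(-98/75, 88/75)
obs 5: x=0 → posterior Normal(-14/13, 88/91)
obs 6: x=-7/4 → posterior Normal(-126/107, 88/107)
obs 7: x=-2 → posterior Normal(-158/123, 88/123)
obs 8: x=-9/2 → posterior Normal(-230/139, 88/139)
obs 9: x=2 → posterior Normal(-198/155, 88/155)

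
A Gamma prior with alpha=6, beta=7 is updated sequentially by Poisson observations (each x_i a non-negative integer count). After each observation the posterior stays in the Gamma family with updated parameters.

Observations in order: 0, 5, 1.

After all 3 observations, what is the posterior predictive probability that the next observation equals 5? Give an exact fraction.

4368000000000000/505447028499293771

obs 1: x=0 → posterior Gamma(6, 8)
obs 2: x=5 → posterior Gamma(11, 9)
obs 3: x=1 → posterior Gamma(12, 10)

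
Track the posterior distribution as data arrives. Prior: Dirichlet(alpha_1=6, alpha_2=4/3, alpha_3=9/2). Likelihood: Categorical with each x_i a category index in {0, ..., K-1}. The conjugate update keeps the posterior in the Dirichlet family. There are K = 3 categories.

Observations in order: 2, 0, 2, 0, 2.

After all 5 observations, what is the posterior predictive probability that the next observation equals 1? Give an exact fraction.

8/101

obs 1: x=2 → posterior Dirichlet(6, 4/3, 11/2)
obs 2: x=0 → posterior Dirichlet(7, 4/3, 11/2)
obs 3: x=2 → posterior Dirichlet(7, 4/3, 13/2)
obs 4: x=0 → posterior Dirichlet(8, 4/3, 13/2)
obs 5: x=2 → posterior Dirichlet(8, 4/3, 15/2)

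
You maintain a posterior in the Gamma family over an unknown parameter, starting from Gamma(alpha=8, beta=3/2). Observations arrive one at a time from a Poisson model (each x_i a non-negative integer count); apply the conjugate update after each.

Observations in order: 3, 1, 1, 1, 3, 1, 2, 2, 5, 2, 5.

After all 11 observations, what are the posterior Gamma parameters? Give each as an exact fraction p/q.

obs 1: x=3 → posterior Gamma(11, 5/2)
obs 2: x=1 → posterior Gamma(12, 7/2)
obs 3: x=1 → posterior Gamma(13, 9/2)
obs 4: x=1 → posterior Gamma(14, 11/2)
obs 5: x=3 → posterior Gamma(17, 13/2)
obs 6: x=1 → posterior Gamma(18, 15/2)
obs 7: x=2 → posterior Gamma(20, 17/2)
obs 8: x=2 → posterior Gamma(22, 19/2)
obs 9: x=5 → posterior Gamma(27, 21/2)
obs 10: x=2 → posterior Gamma(29, 23/2)
obs 11: x=5 → posterior Gamma(34, 25/2)

alpha=34, beta=25/2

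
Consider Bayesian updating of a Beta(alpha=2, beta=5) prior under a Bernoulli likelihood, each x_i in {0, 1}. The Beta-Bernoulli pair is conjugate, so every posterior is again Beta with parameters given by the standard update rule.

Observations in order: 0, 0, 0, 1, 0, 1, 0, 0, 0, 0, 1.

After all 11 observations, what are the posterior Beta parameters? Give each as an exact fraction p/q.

alpha=5, beta=13

obs 1: x=0 → posterior Beta(2, 6)
obs 2: x=0 → posterior Beta(2, 7)
obs 3: x=0 → posterior Beta(2, 8)
obs 4: x=1 → posterior Beta(3, 8)
obs 5: x=0 → posterior Beta(3, 9)
obs 6: x=1 → posterior Beta(4, 9)
obs 7: x=0 → posterior Beta(4, 10)
obs 8: x=0 → posterior Beta(4, 11)
obs 9: x=0 → posterior Beta(4, 12)
obs 10: x=0 → posterior Beta(4, 13)
obs 11: x=1 → posterior Beta(5, 13)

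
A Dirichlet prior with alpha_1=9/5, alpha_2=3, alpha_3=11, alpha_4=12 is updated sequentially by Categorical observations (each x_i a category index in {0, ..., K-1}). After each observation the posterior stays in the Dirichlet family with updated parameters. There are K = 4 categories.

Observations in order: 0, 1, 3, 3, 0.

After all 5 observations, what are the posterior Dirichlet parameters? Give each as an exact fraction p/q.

alpha_1=19/5, alpha_2=4, alpha_3=11, alpha_4=14

obs 1: x=0 → posterior Dirichlet(14/5, 3, 11, 12)
obs 2: x=1 → posterior Dirichlet(14/5, 4, 11, 12)
obs 3: x=3 → posterior Dirichlet(14/5, 4, 11, 13)
obs 4: x=3 → posterior Dirichlet(14/5, 4, 11, 14)
obs 5: x=0 → posterior Dirichlet(19/5, 4, 11, 14)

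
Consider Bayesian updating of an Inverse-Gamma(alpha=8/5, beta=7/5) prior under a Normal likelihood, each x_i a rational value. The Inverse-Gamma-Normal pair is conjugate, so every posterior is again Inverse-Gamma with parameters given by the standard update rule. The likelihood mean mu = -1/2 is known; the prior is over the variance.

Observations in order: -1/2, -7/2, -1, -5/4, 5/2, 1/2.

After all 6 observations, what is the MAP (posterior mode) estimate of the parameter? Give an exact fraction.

1809/896

obs 1: x=-1/2 → posterior Inverse-Gamma(21/10, 7/5)
obs 2: x=-7/2 → posterior Inverse-Gamma(13/5, 59/10)
obs 3: x=-1 → posterior Inverse-Gamma(31/10, 241/40)
obs 4: x=-5/4 → posterior Inverse-Gamma(18/5, 1009/160)
obs 5: x=5/2 → posterior Inverse-Gamma(41/10, 1729/160)
obs 6: x=1/2 → posterior Inverse-Gamma(23/5, 1809/160)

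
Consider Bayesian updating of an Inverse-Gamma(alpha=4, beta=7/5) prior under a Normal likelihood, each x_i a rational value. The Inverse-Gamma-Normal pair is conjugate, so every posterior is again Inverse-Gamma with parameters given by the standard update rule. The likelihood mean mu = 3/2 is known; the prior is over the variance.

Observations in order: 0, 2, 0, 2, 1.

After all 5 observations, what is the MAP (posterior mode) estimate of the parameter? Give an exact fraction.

obs 1: x=0 → posterior Inverse-Gamma(9/2, 101/40)
obs 2: x=2 → posterior Inverse-Gamma(5, 53/20)
obs 3: x=0 → posterior Inverse-Gamma(11/2, 151/40)
obs 4: x=2 → posterior Inverse-Gamma(6, 39/10)
obs 5: x=1 → posterior Inverse-Gamma(13/2, 161/40)

161/300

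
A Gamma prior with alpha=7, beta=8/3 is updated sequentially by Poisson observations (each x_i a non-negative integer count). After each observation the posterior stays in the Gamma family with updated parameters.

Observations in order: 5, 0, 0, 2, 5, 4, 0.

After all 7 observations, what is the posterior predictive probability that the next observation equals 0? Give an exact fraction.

obs 1: x=5 → posterior Gamma(12, 11/3)
obs 2: x=0 → posterior Gamma(12, 14/3)
obs 3: x=0 → posterior Gamma(12, 17/3)
obs 4: x=2 → posterior Gamma(14, 20/3)
obs 5: x=5 → posterior Gamma(19, 23/3)
obs 6: x=4 → posterior Gamma(23, 26/3)
obs 7: x=0 → posterior Gamma(23, 29/3)

4316720717749415770740818372739989/41538374868278621028243970633760768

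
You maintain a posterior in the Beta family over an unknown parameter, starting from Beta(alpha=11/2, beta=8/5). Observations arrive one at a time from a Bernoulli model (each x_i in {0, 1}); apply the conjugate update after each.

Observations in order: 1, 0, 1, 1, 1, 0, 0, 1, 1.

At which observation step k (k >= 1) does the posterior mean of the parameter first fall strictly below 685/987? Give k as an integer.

obs 1: x=1 → posterior Beta(13/2, 8/5)
obs 2: x=0 → posterior Beta(13/2, 13/5)
obs 3: x=1 → posterior Beta(15/2, 13/5)
obs 4: x=1 → posterior Beta(17/2, 13/5)
obs 5: x=1 → posterior Beta(19/2, 13/5)
obs 6: x=0 → posterior Beta(19/2, 18/5)
obs 7: x=0 → posterior Beta(19/2, 23/5)
obs 8: x=1 → posterior Beta(21/2, 23/5)
obs 9: x=1 → posterior Beta(23/2, 23/5)

k = 7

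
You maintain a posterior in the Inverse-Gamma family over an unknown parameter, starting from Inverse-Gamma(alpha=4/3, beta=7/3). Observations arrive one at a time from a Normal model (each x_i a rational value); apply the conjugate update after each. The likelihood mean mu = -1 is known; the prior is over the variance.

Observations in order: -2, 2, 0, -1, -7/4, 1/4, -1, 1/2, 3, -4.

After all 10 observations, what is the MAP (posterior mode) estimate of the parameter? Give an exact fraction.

obs 1: x=-2 → posterior Inverse-Gamma(11/6, 17/6)
obs 2: x=2 → posterior Inverse-Gamma(7/3, 22/3)
obs 3: x=0 → posterior Inverse-Gamma(17/6, 47/6)
obs 4: x=-1 → posterior Inverse-Gamma(10/3, 47/6)
obs 5: x=-7/4 → posterior Inverse-Gamma(23/6, 779/96)
obs 6: x=1/4 → posterior Inverse-Gamma(13/3, 427/48)
obs 7: x=-1 → posterior Inverse-Gamma(29/6, 427/48)
obs 8: x=1/2 → posterior Inverse-Gamma(16/3, 481/48)
obs 9: x=3 → posterior Inverse-Gamma(35/6, 865/48)
obs 10: x=-4 → posterior Inverse-Gamma(19/3, 1081/48)

1081/352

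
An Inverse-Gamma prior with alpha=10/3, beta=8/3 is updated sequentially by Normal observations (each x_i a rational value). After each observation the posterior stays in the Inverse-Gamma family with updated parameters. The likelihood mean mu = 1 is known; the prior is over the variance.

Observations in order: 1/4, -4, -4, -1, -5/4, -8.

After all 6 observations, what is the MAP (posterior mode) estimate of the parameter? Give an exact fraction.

3503/352

obs 1: x=1/4 → posterior Inverse-Gamma(23/6, 283/96)
obs 2: x=-4 → posterior Inverse-Gamma(13/3, 1483/96)
obs 3: x=-4 → posterior Inverse-Gamma(29/6, 2683/96)
obs 4: x=-1 → posterior Inverse-Gamma(16/3, 2875/96)
obs 5: x=-5/4 → posterior Inverse-Gamma(35/6, 1559/48)
obs 6: x=-8 → posterior Inverse-Gamma(19/3, 3503/48)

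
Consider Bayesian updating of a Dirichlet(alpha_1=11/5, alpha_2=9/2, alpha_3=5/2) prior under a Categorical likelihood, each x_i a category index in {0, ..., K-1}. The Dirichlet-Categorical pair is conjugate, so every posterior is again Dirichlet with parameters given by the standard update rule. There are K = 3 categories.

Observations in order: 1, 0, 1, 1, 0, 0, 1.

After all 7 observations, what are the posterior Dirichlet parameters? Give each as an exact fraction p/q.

obs 1: x=1 → posterior Dirichlet(11/5, 11/2, 5/2)
obs 2: x=0 → posterior Dirichlet(16/5, 11/2, 5/2)
obs 3: x=1 → posterior Dirichlet(16/5, 13/2, 5/2)
obs 4: x=1 → posterior Dirichlet(16/5, 15/2, 5/2)
obs 5: x=0 → posterior Dirichlet(21/5, 15/2, 5/2)
obs 6: x=0 → posterior Dirichlet(26/5, 15/2, 5/2)
obs 7: x=1 → posterior Dirichlet(26/5, 17/2, 5/2)

alpha_1=26/5, alpha_2=17/2, alpha_3=5/2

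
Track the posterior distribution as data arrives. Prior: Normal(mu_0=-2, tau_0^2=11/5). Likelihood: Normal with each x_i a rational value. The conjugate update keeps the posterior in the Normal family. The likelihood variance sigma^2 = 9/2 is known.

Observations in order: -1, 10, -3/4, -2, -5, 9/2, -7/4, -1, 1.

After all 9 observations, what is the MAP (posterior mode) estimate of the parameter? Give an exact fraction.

-2/243

obs 1: x=-1 → posterior Normal(-112/67, 99/67)
obs 2: x=10 → posterior Normal(108/89, 99/89)
obs 3: x=-3/4 → posterior Normal(61/74, 33/37)
obs 4: x=-2 → posterior Normal(5/14, 99/133)
obs 5: x=-5 → posterior Normal(-25/62, 99/155)
obs 6: x=9/2 → posterior Normal(73/354, 33/59)
obs 7: x=-7/4 → posterior Normal(-2/199, 99/199)
obs 8: x=-1 → posterior Normal(-24/221, 99/221)
obs 9: x=1 → posterior Normal(-2/243, 11/27)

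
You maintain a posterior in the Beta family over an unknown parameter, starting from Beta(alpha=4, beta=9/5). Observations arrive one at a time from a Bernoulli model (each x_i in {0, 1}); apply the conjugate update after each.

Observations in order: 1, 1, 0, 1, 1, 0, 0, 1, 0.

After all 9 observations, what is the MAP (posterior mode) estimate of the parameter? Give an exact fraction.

5/8

obs 1: x=1 → posterior Beta(5, 9/5)
obs 2: x=1 → posterior Beta(6, 9/5)
obs 3: x=0 → posterior Beta(6, 14/5)
obs 4: x=1 → posterior Beta(7, 14/5)
obs 5: x=1 → posterior Beta(8, 14/5)
obs 6: x=0 → posterior Beta(8, 19/5)
obs 7: x=0 → posterior Beta(8, 24/5)
obs 8: x=1 → posterior Beta(9, 24/5)
obs 9: x=0 → posterior Beta(9, 29/5)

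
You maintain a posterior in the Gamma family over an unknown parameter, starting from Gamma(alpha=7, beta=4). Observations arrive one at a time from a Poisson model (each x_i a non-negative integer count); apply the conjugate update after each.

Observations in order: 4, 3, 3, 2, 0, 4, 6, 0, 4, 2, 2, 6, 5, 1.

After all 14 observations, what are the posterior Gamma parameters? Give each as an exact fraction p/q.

alpha=49, beta=18

obs 1: x=4 → posterior Gamma(11, 5)
obs 2: x=3 → posterior Gamma(14, 6)
obs 3: x=3 → posterior Gamma(17, 7)
obs 4: x=2 → posterior Gamma(19, 8)
obs 5: x=0 → posterior Gamma(19, 9)
obs 6: x=4 → posterior Gamma(23, 10)
obs 7: x=6 → posterior Gamma(29, 11)
obs 8: x=0 → posterior Gamma(29, 12)
obs 9: x=4 → posterior Gamma(33, 13)
obs 10: x=2 → posterior Gamma(35, 14)
obs 11: x=2 → posterior Gamma(37, 15)
obs 12: x=6 → posterior Gamma(43, 16)
obs 13: x=5 → posterior Gamma(48, 17)
obs 14: x=1 → posterior Gamma(49, 18)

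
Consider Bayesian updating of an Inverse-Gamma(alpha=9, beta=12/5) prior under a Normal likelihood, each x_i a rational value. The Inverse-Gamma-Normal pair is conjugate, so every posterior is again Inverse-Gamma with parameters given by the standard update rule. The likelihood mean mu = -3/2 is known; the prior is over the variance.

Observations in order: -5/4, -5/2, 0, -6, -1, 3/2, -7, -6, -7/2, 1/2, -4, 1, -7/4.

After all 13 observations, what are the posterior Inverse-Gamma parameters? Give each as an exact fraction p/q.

obs 1: x=-5/4 → posterior Inverse-Gamma(19/2, 389/160)
obs 2: x=-5/2 → posterior Inverse-Gamma(10, 469/160)
obs 3: x=0 → posterior Inverse-Gamma(21/2, 649/160)
obs 4: x=-6 → posterior Inverse-Gamma(11, 2269/160)
obs 5: x=-1 → posterior Inverse-Gamma(23/2, 2289/160)
obs 6: x=3/2 → posterior Inverse-Gamma(12, 3009/160)
obs 7: x=-7 → posterior Inverse-Gamma(25/2, 5429/160)
obs 8: x=-6 → posterior Inverse-Gamma(13, 7049/160)
obs 9: x=-7/2 → posterior Inverse-Gamma(27/2, 7369/160)
obs 10: x=1/2 → posterior Inverse-Gamma(14, 7689/160)
obs 11: x=-4 → posterior Inverse-Gamma(29/2, 8189/160)
obs 12: x=1 → posterior Inverse-Gamma(15, 8689/160)
obs 13: x=-7/4 → posterior Inverse-Gamma(31/2, 4347/80)

alpha=31/2, beta=4347/80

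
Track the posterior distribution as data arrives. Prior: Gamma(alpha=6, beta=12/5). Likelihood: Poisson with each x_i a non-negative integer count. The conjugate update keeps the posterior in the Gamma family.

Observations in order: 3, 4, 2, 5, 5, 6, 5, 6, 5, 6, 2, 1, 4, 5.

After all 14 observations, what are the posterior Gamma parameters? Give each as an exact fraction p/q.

obs 1: x=3 → posterior Gamma(9, 17/5)
obs 2: x=4 → posterior Gamma(13, 22/5)
obs 3: x=2 → posterior Gamma(15, 27/5)
obs 4: x=5 → posterior Gamma(20, 32/5)
obs 5: x=5 → posterior Gamma(25, 37/5)
obs 6: x=6 → posterior Gamma(31, 42/5)
obs 7: x=5 → posterior Gamma(36, 47/5)
obs 8: x=6 → posterior Gamma(42, 52/5)
obs 9: x=5 → posterior Gamma(47, 57/5)
obs 10: x=6 → posterior Gamma(53, 62/5)
obs 11: x=2 → posterior Gamma(55, 67/5)
obs 12: x=1 → posterior Gamma(56, 72/5)
obs 13: x=4 → posterior Gamma(60, 77/5)
obs 14: x=5 → posterior Gamma(65, 82/5)

alpha=65, beta=82/5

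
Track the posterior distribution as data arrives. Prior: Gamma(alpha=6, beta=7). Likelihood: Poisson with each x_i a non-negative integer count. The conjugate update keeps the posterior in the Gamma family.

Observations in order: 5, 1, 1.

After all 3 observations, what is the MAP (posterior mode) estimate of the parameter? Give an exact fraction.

6/5

obs 1: x=5 → posterior Gamma(11, 8)
obs 2: x=1 → posterior Gamma(12, 9)
obs 3: x=1 → posterior Gamma(13, 10)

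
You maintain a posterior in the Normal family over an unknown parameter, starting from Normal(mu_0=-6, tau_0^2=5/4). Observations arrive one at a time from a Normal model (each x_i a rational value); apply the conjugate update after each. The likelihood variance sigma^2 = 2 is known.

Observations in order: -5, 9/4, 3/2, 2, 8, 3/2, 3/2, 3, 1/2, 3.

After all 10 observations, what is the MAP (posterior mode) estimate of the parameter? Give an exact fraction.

173/232

obs 1: x=-5 → posterior Normal(-73/13, 10/13)
obs 2: x=9/4 → posterior Normal(-247/72, 5/9)
obs 3: x=3/2 → posterior Normal(-217/92, 10/23)
obs 4: x=2 → posterior Normal(-177/112, 5/14)
obs 5: x=8 → posterior Normal(-17/132, 10/33)
obs 6: x=3/2 → posterior Normal(13/152, 5/19)
obs 7: x=3/2 → posterior Normal(1/4, 10/43)
obs 8: x=3 → posterior Normal(103/192, 5/24)
obs 9: x=1/2 → posterior Normal(113/212, 10/53)
obs 10: x=3 → posterior Normal(173/232, 5/29)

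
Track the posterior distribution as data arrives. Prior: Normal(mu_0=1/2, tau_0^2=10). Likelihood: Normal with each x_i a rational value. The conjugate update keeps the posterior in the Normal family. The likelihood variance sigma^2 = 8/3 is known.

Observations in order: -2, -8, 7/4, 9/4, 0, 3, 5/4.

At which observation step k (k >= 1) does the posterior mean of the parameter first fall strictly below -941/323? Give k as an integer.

obs 1: x=-2 → posterior Normal(-28/19, 40/19)
obs 2: x=-8 → posterior Normal(-74/17, 20/17)
obs 3: x=7/4 → posterior Normal(-487/196, 40/49)
obs 4: x=9/4 → posterior Normal(-11/8, 5/8)
obs 5: x=0 → posterior Normal(-88/79, 40/79)
obs 6: x=3 → posterior Normal(-43/94, 20/47)
obs 7: x=5/4 → posterior Normal(-97/436, 40/109)

k = 2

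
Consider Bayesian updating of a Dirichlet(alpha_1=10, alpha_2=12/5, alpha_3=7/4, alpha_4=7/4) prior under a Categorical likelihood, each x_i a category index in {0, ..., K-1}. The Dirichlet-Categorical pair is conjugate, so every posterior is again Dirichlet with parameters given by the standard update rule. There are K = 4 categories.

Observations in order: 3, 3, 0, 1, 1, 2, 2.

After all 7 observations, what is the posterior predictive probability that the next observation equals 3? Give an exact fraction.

obs 1: x=3 → posterior Dirichlet(10, 12/5, 7/4, 11/4)
obs 2: x=3 → posterior Dirichlet(10, 12/5, 7/4, 15/4)
obs 3: x=0 → posterior Dirichlet(11, 12/5, 7/4, 15/4)
obs 4: x=1 → posterior Dirichlet(11, 17/5, 7/4, 15/4)
obs 5: x=1 → posterior Dirichlet(11, 22/5, 7/4, 15/4)
obs 6: x=2 → posterior Dirichlet(11, 22/5, 11/4, 15/4)
obs 7: x=2 → posterior Dirichlet(11, 22/5, 15/4, 15/4)

75/458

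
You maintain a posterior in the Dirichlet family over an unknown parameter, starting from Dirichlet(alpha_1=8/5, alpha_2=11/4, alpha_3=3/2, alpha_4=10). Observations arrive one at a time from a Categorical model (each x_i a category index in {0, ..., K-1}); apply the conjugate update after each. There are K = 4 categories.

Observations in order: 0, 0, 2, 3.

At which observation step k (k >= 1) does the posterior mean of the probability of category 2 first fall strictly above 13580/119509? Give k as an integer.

obs 1: x=0 → posterior Dirichlet(13/5, 11/4, 3/2, 10)
obs 2: x=0 → posterior Dirichlet(18/5, 11/4, 3/2, 10)
obs 3: x=2 → posterior Dirichlet(18/5, 11/4, 5/2, 10)
obs 4: x=3 → posterior Dirichlet(18/5, 11/4, 5/2, 11)

k = 3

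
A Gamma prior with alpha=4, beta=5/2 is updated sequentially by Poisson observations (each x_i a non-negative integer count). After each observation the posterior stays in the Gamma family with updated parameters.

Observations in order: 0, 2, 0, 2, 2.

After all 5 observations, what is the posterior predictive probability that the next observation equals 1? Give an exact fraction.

11533007812500/34271896307633

obs 1: x=0 → posterior Gamma(4, 7/2)
obs 2: x=2 → posterior Gamma(6, 9/2)
obs 3: x=0 → posterior Gamma(6, 11/2)
obs 4: x=2 → posterior Gamma(8, 13/2)
obs 5: x=2 → posterior Gamma(10, 15/2)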